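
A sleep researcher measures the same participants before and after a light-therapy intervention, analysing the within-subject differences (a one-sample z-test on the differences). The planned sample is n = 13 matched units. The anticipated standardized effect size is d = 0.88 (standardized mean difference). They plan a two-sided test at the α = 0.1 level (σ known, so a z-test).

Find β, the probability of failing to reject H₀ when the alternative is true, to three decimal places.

Noncentrality parameter: λ = d·√n = 0.88 × √13 = 3.1729
Critical value for a two-sided test at α = 0.1: z_{α/2} = 1.645.
Power = Φ(λ − 1.645) + Φ(−λ − 1.645) = Φ(1.528) + Φ(-4.818) = 0.9367 + 0.0000 = 0.9367.
Type II error: β = 1 − power = 1 − 0.9367 = 0.0633.

β ≈ 0.063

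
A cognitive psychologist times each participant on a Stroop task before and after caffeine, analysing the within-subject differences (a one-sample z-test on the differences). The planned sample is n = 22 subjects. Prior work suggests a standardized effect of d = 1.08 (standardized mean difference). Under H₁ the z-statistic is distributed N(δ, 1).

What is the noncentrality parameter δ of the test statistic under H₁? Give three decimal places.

δ ≈ 5.066

The noncentrality parameter scales effect size by the design's sample-size factor: δ = d·√n = 1.08 × √22 = 5.0656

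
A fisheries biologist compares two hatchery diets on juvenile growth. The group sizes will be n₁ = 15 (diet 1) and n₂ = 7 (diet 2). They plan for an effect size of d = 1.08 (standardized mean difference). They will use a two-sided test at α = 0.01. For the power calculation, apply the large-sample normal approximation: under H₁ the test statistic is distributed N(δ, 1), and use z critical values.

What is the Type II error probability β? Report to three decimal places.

β ≈ 0.586

Noncentrality parameter: δ = d / √(1/n₁ + 1/n₂) = 1.08 / √(1/15 + 1/7) = 2.3594
Two-sided α = 0.01 → critical value z_{0.005} = 2.576.
Power = Φ(δ − 2.576) + Φ(−δ − 2.576) = Φ(-0.216) + Φ(-4.935) = 0.4143 + 0.0000 = 0.4143.
Type II error: β = 1 − power = 1 − 0.4143 = 0.5857.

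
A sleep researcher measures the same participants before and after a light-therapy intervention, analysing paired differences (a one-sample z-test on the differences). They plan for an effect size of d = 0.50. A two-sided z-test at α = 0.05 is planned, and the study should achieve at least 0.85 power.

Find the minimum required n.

For power 0.85 need Φ(δ − z_{0.025}) = 0.85, so δ = z_{0.025} + z_{0.15} = 1.960 + 1.036 = 2.996.
(For δ > 0 the lower-tail rejection region contributes negligibly to power, so the one-term inversion is standard.)
δ = d·√n ⇒ n = (δ/d)² = (2.996 / 0.50)² = 35.91.
Rounding up, n = 36.

n = 36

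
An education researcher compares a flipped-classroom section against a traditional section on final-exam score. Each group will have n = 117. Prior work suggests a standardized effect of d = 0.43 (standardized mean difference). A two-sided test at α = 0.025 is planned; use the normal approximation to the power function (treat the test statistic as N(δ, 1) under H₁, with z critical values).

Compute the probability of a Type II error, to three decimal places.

Noncentrality parameter: λ = d·√(n/2) = 0.43 × √(117/2) = 3.2889
Two-sided α = 0.025 → critical value z_{0.0125} = 2.241.
Power = Φ(λ − 2.241) + Φ(−λ − 2.241) = Φ(1.047) + Φ(-5.530) = 0.8526 + 0.0000 = 0.8526.
Type II error: β = 1 − power = 1 − 0.8526 = 0.1474.

β ≈ 0.147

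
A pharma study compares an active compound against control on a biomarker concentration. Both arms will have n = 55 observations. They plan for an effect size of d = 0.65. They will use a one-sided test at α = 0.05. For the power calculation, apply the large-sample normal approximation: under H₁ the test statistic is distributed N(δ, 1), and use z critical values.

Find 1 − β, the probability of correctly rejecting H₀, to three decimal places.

Noncentrality parameter: δ = d·√(n/2) = 0.65 × √(55/2) = 3.4086
Critical value for a one-sided test at α = 0.05: z_α = 1.645.
Power = P(Z > 1.645 − δ) = Φ(1.764) = 0.9611.

Power ≈ 0.961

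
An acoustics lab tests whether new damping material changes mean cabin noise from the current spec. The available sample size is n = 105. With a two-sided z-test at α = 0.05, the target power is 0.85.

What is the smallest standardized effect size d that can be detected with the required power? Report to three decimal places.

d ≈ 0.292

Required noncentrality: δ = z_{0.025} + z_{0.15} = 1.960 + 1.036 = 2.996.
(Lower-tail contribution to power is negligible for δ > 0.)
δ = d·√n ⇒ d = δ/√n = 2.996/√105 = 0.2924.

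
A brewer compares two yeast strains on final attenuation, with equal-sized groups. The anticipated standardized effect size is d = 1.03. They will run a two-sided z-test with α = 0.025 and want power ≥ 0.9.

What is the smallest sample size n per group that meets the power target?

For power 0.9 need Φ(δ − z_{0.0125}) = 0.9, so δ = z_{0.0125} + z_{0.10} = 2.241 + 1.282 = 3.523.
(The Φ(−δ − z_{α/2}) term is vanishingly small for δ > 0 and is dropped in the standard sample-size formula.)
δ = d·√(n/2) ⇒ n = 2(δ/d)² = 2 × (3.523 / 1.03)² = 23.40.
Rounding up, n = 24 per group.

n = 24 per group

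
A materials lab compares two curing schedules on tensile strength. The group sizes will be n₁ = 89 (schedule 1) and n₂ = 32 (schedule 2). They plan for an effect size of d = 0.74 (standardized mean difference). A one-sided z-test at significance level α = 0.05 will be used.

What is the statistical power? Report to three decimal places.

Power ≈ 0.974

Noncentrality parameter: δ = d / √(1/n₁ + 1/n₂) = 0.74 / √(1/89 + 1/32) = 3.5901
One-sided α = 0.05 → critical value z_{0.05} = 1.645.
Power = Φ(δ − 1.645) = Φ(1.945) = 0.9741.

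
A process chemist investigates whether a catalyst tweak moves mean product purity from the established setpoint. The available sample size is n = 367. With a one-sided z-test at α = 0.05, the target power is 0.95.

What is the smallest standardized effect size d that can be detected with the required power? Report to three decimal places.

Required noncentrality: δ = z_{0.05} + z_{0.05} = 1.645 + 1.645 = 3.290.
δ = d·√n ⇒ d = δ/√n = 3.290/√367 = 0.1717.

d ≈ 0.172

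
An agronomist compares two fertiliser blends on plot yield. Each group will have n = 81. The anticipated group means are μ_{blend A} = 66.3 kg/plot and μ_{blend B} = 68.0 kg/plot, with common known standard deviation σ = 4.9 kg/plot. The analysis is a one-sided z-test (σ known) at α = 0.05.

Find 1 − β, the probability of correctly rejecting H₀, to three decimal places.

Power ≈ 0.713

Standardized effect: d = |μ_{blend A} − μ_{blend B}| / σ = |66.3 − 68.0| / 4.9 = 0.3469
Noncentrality parameter: δ = d·√(n/2) = 0.3469 × √(81/2) = 2.2079
Critical value for a one-sided test at α = 0.05: z_α = 1.645.
Power = Φ(δ − 1.645) = Φ(0.563) = 0.7133.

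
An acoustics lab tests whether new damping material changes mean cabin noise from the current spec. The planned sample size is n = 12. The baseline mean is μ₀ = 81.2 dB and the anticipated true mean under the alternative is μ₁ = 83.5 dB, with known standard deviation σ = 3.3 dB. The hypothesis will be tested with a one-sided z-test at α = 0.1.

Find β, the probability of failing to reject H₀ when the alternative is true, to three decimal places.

Standardized effect: d = |μ₁ − μ₀| / σ = |83.5 − 81.2| / 3.3 = 0.6970
Noncentrality parameter: δ = d·√n = 0.6970 × √12 = 2.4144
Critical value for a one-sided test at α = 0.1: z_α = 1.282.
Power = P(Z > 1.282 − δ) = Φ(1.133) = 0.8714.
Type II error: β = 1 − power = 1 − 0.8714 = 0.1286.

β ≈ 0.129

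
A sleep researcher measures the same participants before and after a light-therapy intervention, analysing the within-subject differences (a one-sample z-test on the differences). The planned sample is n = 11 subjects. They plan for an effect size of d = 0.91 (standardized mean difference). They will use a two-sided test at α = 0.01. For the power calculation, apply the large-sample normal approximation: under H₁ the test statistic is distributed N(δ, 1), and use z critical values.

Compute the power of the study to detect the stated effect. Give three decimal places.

Power ≈ 0.671

Noncentrality parameter: δ = d·√n = 0.91 × √11 = 3.0181
Critical value for a two-sided test at α = 0.01: z_{α/2} = 2.576.
Power = Φ(δ − 2.576) + Φ(−δ − 2.576) = Φ(0.442) + Φ(-5.594) = 0.6709 + 0.0000 = 0.6709.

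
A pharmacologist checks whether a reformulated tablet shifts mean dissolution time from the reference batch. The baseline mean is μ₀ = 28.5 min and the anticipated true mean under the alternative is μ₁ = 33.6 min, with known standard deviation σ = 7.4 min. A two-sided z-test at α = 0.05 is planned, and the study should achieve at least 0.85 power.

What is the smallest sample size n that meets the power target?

n = 19

Standardized effect: d = |μ₁ − μ₀| / σ = |33.6 − 28.5| / 7.4 = 0.6892
Set Φ(δ − 1.960) = 0.85; then δ − 1.960 = Φ⁻¹(0.85) = 1.036, giving δ = 2.996.
(Ignoring the negligible lower-tail rejection probability gives the usual closed-form inversion.)
δ = d·√n ⇒ n = (δ/d)² = (2.996 / 0.6892)² = 18.90.
Rounding up, n = 19.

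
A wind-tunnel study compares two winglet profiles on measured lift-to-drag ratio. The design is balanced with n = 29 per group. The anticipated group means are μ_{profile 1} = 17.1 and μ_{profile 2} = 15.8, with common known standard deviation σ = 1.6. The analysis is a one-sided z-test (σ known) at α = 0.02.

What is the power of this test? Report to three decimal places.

Standardized effect: d = |μ_{profile 1} − μ_{profile 2}| / σ = |17.1 − 15.8| / 1.6 = 0.8125
Noncentrality parameter: δ = d·√(n/2) = 0.8125 × √(29/2) = 3.0939
Critical value for a one-sided test at α = 0.02: z_α = 2.054.
Power = P(Z > 2.054 − δ) = Φ(1.040) = 0.8509.

Power ≈ 0.851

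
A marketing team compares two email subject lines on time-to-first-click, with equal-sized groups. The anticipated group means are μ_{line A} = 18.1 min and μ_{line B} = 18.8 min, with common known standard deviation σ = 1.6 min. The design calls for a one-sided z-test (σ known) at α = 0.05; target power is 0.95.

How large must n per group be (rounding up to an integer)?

n = 114 per group

Standardized effect: d = |μ_{line A} − μ_{line B}| / σ = |18.1 − 18.8| / 1.6 = 0.4375
For power 0.95 need Φ(δ − z_{0.05}) = 0.95, so δ = z_{0.05} + z_{0.05} = 1.645 + 1.645 = 3.290.
δ = d·√(n/2) ⇒ n = 2(δ/d)² = 2 × (3.290 / 0.4375)² = 113.08.
Round up to the next whole unit.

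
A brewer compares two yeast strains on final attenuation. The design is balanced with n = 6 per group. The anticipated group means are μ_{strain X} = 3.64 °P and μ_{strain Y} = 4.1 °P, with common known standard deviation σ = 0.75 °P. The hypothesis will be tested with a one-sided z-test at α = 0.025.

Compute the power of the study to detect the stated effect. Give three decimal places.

Power ≈ 0.185

Standardized effect: d = |μ_{strain X} − μ_{strain Y}| / σ = |3.64 − 4.1| / 0.75 = 0.6133
Noncentrality parameter: δ = d·√(n/2) = 0.6133 × √(6/2) = 1.0623
One-sided α = 0.025 → critical value z_{0.025} = 1.960.
Power = P(Z > 1.960 − δ) = Φ(-0.898) = 0.1847.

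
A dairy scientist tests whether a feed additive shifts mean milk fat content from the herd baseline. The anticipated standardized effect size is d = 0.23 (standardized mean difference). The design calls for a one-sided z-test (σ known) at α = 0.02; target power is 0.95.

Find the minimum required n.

n = 259

Set Φ(δ − 2.054) = 0.95; then δ − 2.054 = Φ⁻¹(0.95) = 1.645, giving δ = 3.699.
δ = d·√n ⇒ n = (δ/d)² = (3.699 / 0.23)² = 258.59.
Rounding up, n = 259.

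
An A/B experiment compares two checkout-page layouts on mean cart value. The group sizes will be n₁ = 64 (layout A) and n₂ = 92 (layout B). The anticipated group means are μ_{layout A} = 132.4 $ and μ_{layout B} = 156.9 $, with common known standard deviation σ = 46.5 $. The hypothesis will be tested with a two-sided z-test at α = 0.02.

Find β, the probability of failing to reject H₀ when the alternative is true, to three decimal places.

β ≈ 0.181

Standardized effect: d = |μ_{layout A} − μ_{layout B}| / σ = |132.4 − 156.9| / 46.5 = 0.5269
Noncentrality parameter: δ = d / √(1/n₁ + 1/n₂) = 0.5269 / √(1/64 + 1/92) = 3.2369
Critical value for a two-sided test at α = 0.02: z_{α/2} = 2.326.
Power = Φ(δ − 2.326) + Φ(−δ − 2.326) = Φ(0.911) + Φ(-5.563) = 0.8187 + 0.0000 = 0.8187.
Type II error: β = 1 − power = 1 − 0.8187 = 0.1813.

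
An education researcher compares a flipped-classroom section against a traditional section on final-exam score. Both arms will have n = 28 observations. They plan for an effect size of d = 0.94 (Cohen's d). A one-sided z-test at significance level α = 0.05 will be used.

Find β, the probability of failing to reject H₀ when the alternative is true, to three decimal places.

Noncentrality parameter: δ = d·√(n/2) = 0.94 × √(28/2) = 3.5172
One-sided α = 0.05 → critical value z_{0.05} = 1.645.
Power = Φ(δ − 1.645) = Φ(1.872) = 0.9694.
Type II error: β = 1 − power = 1 − 0.9694 = 0.0306.

β ≈ 0.031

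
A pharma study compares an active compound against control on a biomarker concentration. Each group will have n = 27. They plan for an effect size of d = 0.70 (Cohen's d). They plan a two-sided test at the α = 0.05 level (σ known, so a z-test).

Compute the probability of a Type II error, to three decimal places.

β ≈ 0.270

Noncentrality parameter: δ = d·√(n/2) = 0.70 × √(27/2) = 2.5720
Critical value for a two-sided test at α = 0.05: z_{α/2} = 1.960.
Power = Φ(δ − 1.960) + Φ(−δ − 1.960) = Φ(0.612) + Φ(-4.532) = 0.7297 + 0.0000 = 0.7297.
Type II error: β = 1 − power = 1 − 0.7297 = 0.2703.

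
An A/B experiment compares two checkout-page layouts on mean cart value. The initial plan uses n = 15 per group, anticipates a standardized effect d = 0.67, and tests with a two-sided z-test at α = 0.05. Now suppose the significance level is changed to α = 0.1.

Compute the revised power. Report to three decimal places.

Power ≈ 0.576

δ = d·√(n/2) = 0.67 × √(15/2) = 1.8349 (unchanged). New critical value: z_{0.05} = 1.645.
Revised power = Φ(δ − 1.645) + Φ(−δ − 1.645) = Φ(0.190) + Φ(-3.480) = 0.5754 + 0.0003 = 0.5756.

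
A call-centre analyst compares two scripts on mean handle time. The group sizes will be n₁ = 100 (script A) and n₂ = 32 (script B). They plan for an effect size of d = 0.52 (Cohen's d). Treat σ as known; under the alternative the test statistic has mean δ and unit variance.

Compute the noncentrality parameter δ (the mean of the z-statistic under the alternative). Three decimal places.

δ = d / √(1/n₁ + 1/n₂) = 0.52 / √(1/100 + 1/32) = 2.5603

δ ≈ 2.560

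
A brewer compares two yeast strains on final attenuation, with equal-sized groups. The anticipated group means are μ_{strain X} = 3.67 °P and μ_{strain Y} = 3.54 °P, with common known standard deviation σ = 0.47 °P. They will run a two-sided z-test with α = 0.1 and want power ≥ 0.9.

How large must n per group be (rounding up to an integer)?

n = 224 per group

Standardized effect: d = |μ_{strain X} − μ_{strain Y}| / σ = |3.67 − 3.54| / 0.47 = 0.2766
For power 0.9 need Φ(δ − z_{0.05}) = 0.9, so δ = z_{0.05} + z_{0.10} = 1.645 + 1.282 = 2.926.
(Ignoring the negligible lower-tail rejection probability gives the usual closed-form inversion.)
δ = d·√(n/2) ⇒ n = 2(δ/d)² = 2 × (2.926 / 0.2766)² = 223.88.
Rounding up, n = 224 per group.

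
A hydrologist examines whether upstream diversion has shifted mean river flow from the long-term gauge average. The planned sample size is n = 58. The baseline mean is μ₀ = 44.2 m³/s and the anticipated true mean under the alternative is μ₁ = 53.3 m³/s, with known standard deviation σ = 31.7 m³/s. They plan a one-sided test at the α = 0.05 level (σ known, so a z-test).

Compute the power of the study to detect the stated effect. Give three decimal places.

Power ≈ 0.706

Standardized effect: d = |μ₁ − μ₀| / σ = |53.3 − 44.2| / 31.7 = 0.2871
Noncentrality parameter: δ = d·√n = 0.2871 × √58 = 2.1862
Critical value for a one-sided test at α = 0.05: z_α = 1.645.
Power = P(Z > 1.645 − δ) = Φ(0.541) = 0.7059.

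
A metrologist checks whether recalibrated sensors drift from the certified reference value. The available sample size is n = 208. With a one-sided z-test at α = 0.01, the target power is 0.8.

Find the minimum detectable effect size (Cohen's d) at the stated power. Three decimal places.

Required noncentrality: δ = z_{0.01} + z_{0.20} = 2.326 + 0.842 = 3.168.
δ = d·√n ⇒ d = δ/√n = 3.168/√208 = 0.2197.

d ≈ 0.220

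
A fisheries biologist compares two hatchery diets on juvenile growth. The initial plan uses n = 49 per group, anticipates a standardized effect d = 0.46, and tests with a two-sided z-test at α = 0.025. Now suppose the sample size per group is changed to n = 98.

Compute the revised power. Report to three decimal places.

With n = 98 per group: δ = d·√(n/2) = 0.46 × √(98/2) = 3.2200. Critical value z_{0.0125} = 2.241.
Revised power = Φ(δ − 2.241) + Φ(−δ − 2.241) = Φ(0.979) + Φ(-5.461) = 0.8361 + 0.0000 = 0.8361.

Power ≈ 0.836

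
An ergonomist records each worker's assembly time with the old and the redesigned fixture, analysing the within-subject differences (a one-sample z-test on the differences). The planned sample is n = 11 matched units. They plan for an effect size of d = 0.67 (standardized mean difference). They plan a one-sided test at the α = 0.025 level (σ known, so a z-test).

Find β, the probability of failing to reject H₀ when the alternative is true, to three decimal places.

β ≈ 0.397

Noncentrality parameter: δ = d·√n = 0.67 × √11 = 2.2221
One-sided α = 0.025 → critical value z_{0.025} = 1.960.
Power = Φ(δ − 1.960) = Φ(0.262) = 0.6034.
Type II error: β = 1 − power = 1 − 0.6034 = 0.3966.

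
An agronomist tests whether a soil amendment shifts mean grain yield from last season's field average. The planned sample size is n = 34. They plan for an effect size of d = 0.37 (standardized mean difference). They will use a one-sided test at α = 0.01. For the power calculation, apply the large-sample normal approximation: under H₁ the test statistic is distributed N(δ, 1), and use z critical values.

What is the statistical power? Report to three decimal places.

Power ≈ 0.433

Noncentrality parameter: δ = d·√n = 0.37 × √34 = 2.1575
Critical value for a one-sided test at α = 0.01: z_α = 2.326.
Power = Φ(δ − 2.326) = Φ(-0.169) = 0.4329.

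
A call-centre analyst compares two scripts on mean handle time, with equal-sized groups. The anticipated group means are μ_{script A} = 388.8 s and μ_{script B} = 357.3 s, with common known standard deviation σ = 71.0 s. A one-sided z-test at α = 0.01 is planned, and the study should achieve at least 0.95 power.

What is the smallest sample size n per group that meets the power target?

n = 161 per group

Standardized effect: d = |μ_{script A} − μ_{script B}| / σ = |388.8 − 357.3| / 71.0 = 0.4437
For power 0.95 need Φ(δ − z_{0.01}) = 0.95, so δ = z_{0.01} + z_{0.05} = 2.326 + 1.645 = 3.971.
δ = d·√(n/2) ⇒ n = 2(δ/d)² = 2 × (3.971 / 0.4437)² = 160.24.
Round up to the next whole unit.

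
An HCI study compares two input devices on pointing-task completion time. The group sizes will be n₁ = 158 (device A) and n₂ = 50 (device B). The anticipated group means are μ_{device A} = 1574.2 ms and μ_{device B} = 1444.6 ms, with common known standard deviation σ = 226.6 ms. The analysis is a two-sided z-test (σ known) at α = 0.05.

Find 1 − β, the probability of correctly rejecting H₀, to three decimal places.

Power ≈ 0.941

Standardized effect: d = |μ_{device A} − μ_{device B}| / σ = |1574.2 − 1444.6| / 226.6 = 0.5719
Noncentrality parameter: δ = d / √(1/n₁ + 1/n₂) = 0.5719 / √(1/158 + 1/50) = 3.5247
Two-sided α = 0.05 → critical value z_{0.025} = 1.960.
Power = Φ(δ − 1.960) + Φ(−δ − 1.960) = Φ(1.565) + Φ(-5.485) = 0.9412 + 0.0000 = 0.9412.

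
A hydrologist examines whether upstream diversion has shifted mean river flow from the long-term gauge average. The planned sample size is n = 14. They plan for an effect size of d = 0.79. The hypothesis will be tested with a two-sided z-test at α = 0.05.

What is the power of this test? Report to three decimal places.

Power ≈ 0.840

Noncentrality parameter: δ = d·√n = 0.79 × √14 = 2.9559
Two-sided α = 0.05 → critical value z_{0.025} = 1.960.
Power = Φ(δ − 1.960) + Φ(−δ − 1.960) = Φ(0.996) + Φ(-4.916) = 0.8404 + 0.0000 = 0.8404.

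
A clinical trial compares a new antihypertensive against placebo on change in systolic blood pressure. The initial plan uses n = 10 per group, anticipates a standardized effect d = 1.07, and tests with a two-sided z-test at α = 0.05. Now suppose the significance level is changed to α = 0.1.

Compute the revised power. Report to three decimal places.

δ = d·√(n/2) = 1.07 × √(10/2) = 2.3926 (unchanged). New critical value: z_{0.05} = 1.645.
Revised power = Φ(δ − 1.645) + Φ(−δ − 1.645) = Φ(0.748) + Φ(-4.037) = 0.7727 + 0.0000 = 0.7727.

Power ≈ 0.773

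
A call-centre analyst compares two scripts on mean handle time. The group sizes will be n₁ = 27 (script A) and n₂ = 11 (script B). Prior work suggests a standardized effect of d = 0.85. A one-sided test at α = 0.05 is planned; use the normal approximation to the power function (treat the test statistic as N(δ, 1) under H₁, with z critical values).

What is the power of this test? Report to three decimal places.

Power ≈ 0.768

Noncentrality parameter: δ = d / √(1/n₁ + 1/n₂) = 0.85 / √(1/27 + 1/11) = 2.3763
One-sided α = 0.05 → critical value z_{0.05} = 1.645.
Power = P(Z > 1.645 − δ) = Φ(0.731) = 0.7678.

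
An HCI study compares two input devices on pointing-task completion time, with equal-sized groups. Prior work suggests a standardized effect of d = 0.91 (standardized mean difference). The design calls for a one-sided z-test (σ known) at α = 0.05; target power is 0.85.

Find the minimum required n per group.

Set Φ(δ − 1.645) = 0.85; then δ − 1.645 = Φ⁻¹(0.85) = 1.036, giving δ = 2.681.
δ = d·√(n/2) ⇒ n = 2(δ/d)² = 2 × (2.681 / 0.91)² = 17.36.
Round up to the next whole unit.

n = 18 per group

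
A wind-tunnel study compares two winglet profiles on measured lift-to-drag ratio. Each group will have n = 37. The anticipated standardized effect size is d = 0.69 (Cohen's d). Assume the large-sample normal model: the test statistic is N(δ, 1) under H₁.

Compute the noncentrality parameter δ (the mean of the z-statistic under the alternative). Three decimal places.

The noncentrality parameter scales effect size by the design's sample-size factor: δ = d·√(n/2) = 0.69 × √(37/2) = 2.9678

δ ≈ 2.968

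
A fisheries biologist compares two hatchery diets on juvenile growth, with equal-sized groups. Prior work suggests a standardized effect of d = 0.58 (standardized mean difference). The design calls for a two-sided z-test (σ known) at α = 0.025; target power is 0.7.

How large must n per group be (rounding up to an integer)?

n = 46 per group

For power 0.7 need Φ(δ − z_{0.0125}) = 0.7, so δ = z_{0.0125} + z_{0.30} = 2.241 + 0.524 = 2.766.
(Ignoring the negligible lower-tail rejection probability gives the usual closed-form inversion.)
δ = d·√(n/2) ⇒ n = 2(δ/d)² = 2 × (2.766 / 0.58)² = 45.48.
Round up to the next whole unit.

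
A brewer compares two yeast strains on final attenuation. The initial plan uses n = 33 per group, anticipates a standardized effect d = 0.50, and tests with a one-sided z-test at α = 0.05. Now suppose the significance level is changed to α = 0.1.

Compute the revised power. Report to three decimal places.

Power ≈ 0.773

δ = d·√(n/2) = 0.50 × √(33/2) = 2.0310 (unchanged). New critical value: z_{0.1} = 1.282.
Revised power = P(Z > 1.282 − δ) = Φ(0.749) = 0.7732.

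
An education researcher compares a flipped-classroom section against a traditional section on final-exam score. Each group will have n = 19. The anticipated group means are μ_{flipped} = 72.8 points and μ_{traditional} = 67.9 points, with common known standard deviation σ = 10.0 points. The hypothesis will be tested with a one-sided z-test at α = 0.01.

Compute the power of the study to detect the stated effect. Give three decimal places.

Power ≈ 0.207

Standardized effect: d = |μ_{flipped} − μ_{traditional}| / σ = |72.8 − 67.9| / 10.0 = 0.4900
Noncentrality parameter: δ = d·√(n/2) = 0.4900 × √(19/2) = 1.5103
One-sided α = 0.01 → critical value z_{0.01} = 2.326.
Power = Φ(δ − 2.326) = Φ(-0.816) = 0.2072.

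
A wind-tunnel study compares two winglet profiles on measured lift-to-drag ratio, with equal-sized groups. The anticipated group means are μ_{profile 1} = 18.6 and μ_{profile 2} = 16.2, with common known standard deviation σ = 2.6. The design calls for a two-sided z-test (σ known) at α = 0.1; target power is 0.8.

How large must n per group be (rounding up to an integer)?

n = 15 per group

Standardized effect: d = |μ_{profile 1} − μ_{profile 2}| / σ = |18.6 − 16.2| / 2.6 = 0.9231
Set Φ(δ − 1.645) = 0.8; then δ − 1.645 = Φ⁻¹(0.8) = 0.842, giving δ = 2.486.
(Ignoring the negligible lower-tail rejection probability gives the usual closed-form inversion.)
δ = d·√(n/2) ⇒ n = 2(δ/d)² = 2 × (2.486 / 0.9231)² = 14.51.
Round up to the next whole unit.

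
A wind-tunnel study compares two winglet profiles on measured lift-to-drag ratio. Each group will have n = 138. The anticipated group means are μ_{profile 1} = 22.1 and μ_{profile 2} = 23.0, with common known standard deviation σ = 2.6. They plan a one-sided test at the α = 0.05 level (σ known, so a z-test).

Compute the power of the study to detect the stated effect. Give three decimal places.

Standardized effect: d = |μ_{profile 1} − μ_{profile 2}| / σ = |22.1 − 23.0| / 2.6 = 0.3462
Noncentrality parameter: δ = d·√(n/2) = 0.3462 × √(138/2) = 2.8754
Critical value for a one-sided test at α = 0.05: z_α = 1.645.
Power = Φ(δ − 1.645) = Φ(1.231) = 0.8907.

Power ≈ 0.891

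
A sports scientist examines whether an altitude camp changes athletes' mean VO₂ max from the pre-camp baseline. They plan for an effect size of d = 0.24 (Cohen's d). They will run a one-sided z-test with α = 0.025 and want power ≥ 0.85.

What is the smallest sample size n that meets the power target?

n = 156

For power 0.85 need Φ(δ − z_{0.025}) = 0.85, so δ = z_{0.025} + z_{0.15} = 1.960 + 1.036 = 2.996.
δ = d·√n ⇒ n = (δ/d)² = (2.996 / 0.24)² = 155.87.
Round up to the next whole unit.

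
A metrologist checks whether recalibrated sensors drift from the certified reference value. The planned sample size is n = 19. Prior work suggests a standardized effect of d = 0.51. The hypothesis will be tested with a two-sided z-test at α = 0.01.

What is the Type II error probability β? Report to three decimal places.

Noncentrality parameter: δ = d·√n = 0.51 × √19 = 2.2230
Critical value for a two-sided test at α = 0.01: z_{α/2} = 2.576.
Power = Φ(δ − 2.576) + Φ(−δ − 2.576) = Φ(-0.353) + Φ(-4.799) = 0.3621 + 0.0000 = 0.3621.
Type II error: β = 1 − power = 1 − 0.3621 = 0.6379.

β ≈ 0.638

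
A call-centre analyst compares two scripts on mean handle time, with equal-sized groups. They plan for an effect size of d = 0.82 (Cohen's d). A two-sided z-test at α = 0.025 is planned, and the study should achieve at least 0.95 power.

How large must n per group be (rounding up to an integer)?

For power 0.95 need Φ(δ − z_{0.0125}) = 0.95, so δ = z_{0.0125} + z_{0.05} = 2.241 + 1.645 = 3.886.
(For δ > 0 the lower-tail rejection region contributes negligibly to power, so the one-term inversion is standard.)
δ = d·√(n/2) ⇒ n = 2(δ/d)² = 2 × (3.886 / 0.82)² = 44.92.
Round up to the next whole unit.

n = 45 per group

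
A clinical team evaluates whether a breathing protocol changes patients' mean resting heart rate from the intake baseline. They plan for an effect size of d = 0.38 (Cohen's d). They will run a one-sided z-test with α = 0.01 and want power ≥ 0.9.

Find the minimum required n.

Set Φ(δ − 2.326) = 0.9; then δ − 2.326 = Φ⁻¹(0.9) = 1.282, giving δ = 3.608.
δ = d·√n ⇒ n = (δ/d)² = (3.608 / 0.38)² = 90.15.
Round up to the next whole unit.

n = 91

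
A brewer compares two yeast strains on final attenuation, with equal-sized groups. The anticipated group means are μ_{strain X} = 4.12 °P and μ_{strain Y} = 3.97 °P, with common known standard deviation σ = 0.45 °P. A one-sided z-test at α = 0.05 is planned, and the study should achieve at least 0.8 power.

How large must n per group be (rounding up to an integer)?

n = 112 per group

Standardized effect: d = |μ_{strain X} − μ_{strain Y}| / σ = |4.12 − 3.97| / 0.45 = 0.3333
For power 0.8 need Φ(δ − z_{0.05}) = 0.8, so δ = z_{0.05} + z_{0.20} = 1.645 + 0.842 = 2.486.
δ = d·√(n/2) ⇒ n = 2(δ/d)² = 2 × (2.486 / 0.3333)² = 111.29.
Rounding up, n = 112 per group.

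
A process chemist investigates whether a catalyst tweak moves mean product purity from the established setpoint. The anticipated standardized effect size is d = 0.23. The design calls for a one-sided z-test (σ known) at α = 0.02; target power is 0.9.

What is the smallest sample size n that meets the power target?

For power 0.9 need Φ(δ − z_{0.02}) = 0.9, so δ = z_{0.02} + z_{0.10} = 2.054 + 1.282 = 3.335.
δ = d·√n ⇒ n = (δ/d)² = (3.335 / 0.23)² = 210.29.
Round up to the next whole unit.

n = 211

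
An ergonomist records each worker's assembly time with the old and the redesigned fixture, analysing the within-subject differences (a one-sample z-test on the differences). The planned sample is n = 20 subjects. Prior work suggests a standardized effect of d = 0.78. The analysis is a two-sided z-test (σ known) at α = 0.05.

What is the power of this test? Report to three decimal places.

Power ≈ 0.937

Noncentrality parameter: δ = d·√n = 0.78 × √20 = 3.4883
Two-sided α = 0.05 → critical value z_{0.025} = 1.960.
Power = Φ(δ − 1.960) + Φ(−δ − 1.960) = Φ(1.528) + Φ(-5.448) = 0.9368 + 0.0000 = 0.9368.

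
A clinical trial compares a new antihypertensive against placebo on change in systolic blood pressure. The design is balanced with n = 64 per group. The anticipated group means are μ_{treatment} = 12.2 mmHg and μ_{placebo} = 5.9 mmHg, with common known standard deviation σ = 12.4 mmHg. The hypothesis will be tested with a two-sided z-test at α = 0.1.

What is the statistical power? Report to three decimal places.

Standardized effect: d = |μ_{treatment} − μ_{placebo}| / σ = |12.2 − 5.9| / 12.4 = 0.5081
Noncentrality parameter: δ = d·√(n/2) = 0.5081 × √(64/2) = 2.8740
Two-sided α = 0.1 → critical value z_{0.05} = 1.645.
Power = Φ(δ − 1.645) + Φ(−δ − 1.645) = Φ(1.229) + Φ(-4.519) = 0.8905 + 0.0000 = 0.8905.

Power ≈ 0.891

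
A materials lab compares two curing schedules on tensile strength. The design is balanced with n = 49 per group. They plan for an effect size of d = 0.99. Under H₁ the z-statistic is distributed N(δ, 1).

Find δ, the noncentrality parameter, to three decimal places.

δ = d·√(n/2) = 0.99 × √(49/2) = 4.9002

δ ≈ 4.900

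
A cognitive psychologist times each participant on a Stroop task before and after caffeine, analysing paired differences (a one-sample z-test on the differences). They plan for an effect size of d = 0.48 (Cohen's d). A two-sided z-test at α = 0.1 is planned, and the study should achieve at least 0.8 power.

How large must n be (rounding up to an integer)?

n = 27

Set Φ(δ − 1.645) = 0.8; then δ − 1.645 = Φ⁻¹(0.8) = 0.842, giving δ = 2.486.
(The Φ(−δ − z_{α/2}) term is vanishingly small for δ > 0 and is dropped in the standard sample-size formula.)
δ = d·√n ⇒ n = (δ/d)² = (2.486 / 0.48)² = 26.83.
Round up to the next whole unit.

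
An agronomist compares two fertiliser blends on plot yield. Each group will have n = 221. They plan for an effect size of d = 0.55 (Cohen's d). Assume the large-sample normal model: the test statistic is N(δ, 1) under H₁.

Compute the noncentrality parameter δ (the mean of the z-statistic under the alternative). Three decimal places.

The noncentrality parameter scales effect size by the design's sample-size factor: δ = d·√(n/2) = 0.55 × √(221/2) = 5.7815

δ ≈ 5.782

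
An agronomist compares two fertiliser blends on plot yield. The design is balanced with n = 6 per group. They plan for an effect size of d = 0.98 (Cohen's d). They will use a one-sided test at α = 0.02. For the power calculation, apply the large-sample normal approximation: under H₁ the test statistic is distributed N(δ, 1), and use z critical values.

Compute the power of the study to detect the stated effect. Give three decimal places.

Power ≈ 0.361

Noncentrality parameter: δ = d·√(n/2) = 0.98 × √(6/2) = 1.6974
One-sided α = 0.02 → critical value z_{0.02} = 2.054.
Power = Φ(δ − 2.054) = Φ(-0.356) = 0.3608.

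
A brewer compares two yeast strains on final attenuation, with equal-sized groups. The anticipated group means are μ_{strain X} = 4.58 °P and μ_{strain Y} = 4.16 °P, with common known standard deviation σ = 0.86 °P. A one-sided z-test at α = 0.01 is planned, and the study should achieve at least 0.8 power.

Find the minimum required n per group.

n = 85 per group

Standardized effect: d = |μ_{strain X} − μ_{strain Y}| / σ = |4.58 − 4.16| / 0.86 = 0.4884
For power 0.8 need Φ(δ − z_{0.01}) = 0.8, so δ = z_{0.01} + z_{0.20} = 2.326 + 0.842 = 3.168.
δ = d·√(n/2) ⇒ n = 2(δ/d)² = 2 × (3.168 / 0.4884)² = 84.16.
Rounding up, n = 85 per group.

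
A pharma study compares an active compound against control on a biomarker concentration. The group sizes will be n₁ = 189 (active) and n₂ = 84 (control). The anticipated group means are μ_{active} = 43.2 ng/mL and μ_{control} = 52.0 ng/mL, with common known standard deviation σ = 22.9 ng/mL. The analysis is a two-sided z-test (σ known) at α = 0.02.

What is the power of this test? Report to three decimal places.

Standardized effect: d = |μ_{active} − μ_{control}| / σ = |43.2 − 52.0| / 22.9 = 0.3843
Noncentrality parameter: δ = d / √(1/n₁ + 1/n₂) = 0.3843 / √(1/189 + 1/84) = 2.9305
Two-sided α = 0.02 → critical value z_{0.01} = 2.326.
Power = Φ(δ − 2.326) + Φ(−δ − 2.326) = Φ(0.604) + Φ(-5.257) = 0.7271 + 0.0000 = 0.7271.

Power ≈ 0.727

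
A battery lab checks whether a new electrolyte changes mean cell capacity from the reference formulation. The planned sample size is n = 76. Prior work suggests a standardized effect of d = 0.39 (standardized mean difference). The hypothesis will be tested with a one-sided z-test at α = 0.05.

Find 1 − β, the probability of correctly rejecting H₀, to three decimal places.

Power ≈ 0.960

Noncentrality parameter: δ = d·√n = 0.39 × √76 = 3.3999
One-sided α = 0.05 → critical value z_{0.05} = 1.645.
Power = Φ(δ − 1.645) = Φ(1.755) = 0.9604.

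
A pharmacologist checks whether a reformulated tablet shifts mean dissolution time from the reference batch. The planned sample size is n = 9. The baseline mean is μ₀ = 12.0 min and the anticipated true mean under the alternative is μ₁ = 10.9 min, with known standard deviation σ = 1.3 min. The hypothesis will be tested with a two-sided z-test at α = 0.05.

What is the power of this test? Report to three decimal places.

Standardized effect: d = |μ₁ − μ₀| / σ = |10.9 − 12.0| / 1.3 = 0.8462
Noncentrality parameter: δ = d·√n = 0.8462 × √9 = 2.5385
Two-sided α = 0.05 → critical value z_{0.025} = 1.960.
Power = Φ(δ − 1.960) + Φ(−δ − 1.960) = Φ(0.578) + Φ(-4.498) = 0.7185 + 0.0000 = 0.7185.

Power ≈ 0.719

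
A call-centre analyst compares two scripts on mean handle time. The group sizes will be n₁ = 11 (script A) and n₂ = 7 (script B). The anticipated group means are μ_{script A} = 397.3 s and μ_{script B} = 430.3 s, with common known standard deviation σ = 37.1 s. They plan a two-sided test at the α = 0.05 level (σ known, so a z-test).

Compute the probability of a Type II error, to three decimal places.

β ≈ 0.548

Standardized effect: d = |μ_{script A} − μ_{script B}| / σ = |397.3 − 430.3| / 37.1 = 0.8895
Noncentrality parameter: δ = d / √(1/n₁ + 1/n₂) = 0.8895 / √(1/11 + 1/7) = 1.8397
Critical value for a two-sided test at α = 0.05: z_{α/2} = 1.960.
Power = Φ(δ − 1.960) + Φ(−δ − 1.960) = Φ(-0.120) + Φ(-3.800) = 0.4521 + 0.0001 = 0.4522.
Type II error: β = 1 − power = 1 − 0.4522 = 0.5478.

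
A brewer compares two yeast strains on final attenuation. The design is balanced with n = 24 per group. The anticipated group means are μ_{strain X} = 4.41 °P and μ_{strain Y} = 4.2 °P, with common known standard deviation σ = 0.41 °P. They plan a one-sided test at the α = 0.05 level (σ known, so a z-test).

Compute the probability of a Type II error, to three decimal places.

Standardized effect: d = |μ_{strain X} − μ_{strain Y}| / σ = |4.41 − 4.2| / 0.41 = 0.5122
Noncentrality parameter: δ = d·√(n/2) = 0.5122 × √(24/2) = 1.7743
One-sided α = 0.05 → critical value z_{0.05} = 1.645.
Power = Φ(δ − 1.645) = Φ(0.129) = 0.5515.
Type II error: β = 1 − power = 1 − 0.5515 = 0.4485.

β ≈ 0.449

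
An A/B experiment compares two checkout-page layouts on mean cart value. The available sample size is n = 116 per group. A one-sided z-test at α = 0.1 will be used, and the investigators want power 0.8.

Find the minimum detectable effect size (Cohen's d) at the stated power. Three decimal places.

d ≈ 0.279

Need Φ(δ − 1.282) = 0.8, so δ = 1.282 + 0.842 = 2.123.
δ = d·√(n/2) ⇒ d = δ/√(n/2) = 2.123/√(116/2) = 0.2788.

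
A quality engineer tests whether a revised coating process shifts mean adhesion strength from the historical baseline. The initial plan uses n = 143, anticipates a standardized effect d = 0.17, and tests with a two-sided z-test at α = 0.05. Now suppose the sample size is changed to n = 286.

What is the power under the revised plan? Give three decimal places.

With n = 286: δ = d·√n = 0.17 × √286 = 2.8750. Critical value z_{0.025} = 1.960.
Revised power = Φ(δ − 1.960) + Φ(−δ − 1.960) = Φ(0.915) + Φ(-4.835) = 0.8199 + 0.0000 = 0.8199.

Power ≈ 0.820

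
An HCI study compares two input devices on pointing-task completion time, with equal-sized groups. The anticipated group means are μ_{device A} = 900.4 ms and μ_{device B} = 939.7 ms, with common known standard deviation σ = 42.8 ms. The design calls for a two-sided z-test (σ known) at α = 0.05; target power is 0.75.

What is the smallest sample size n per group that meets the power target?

n = 17 per group

Standardized effect: d = |μ_{device A} − μ_{device B}| / σ = |900.4 − 939.7| / 42.8 = 0.9182
For power 0.75 need Φ(δ − z_{0.025}) = 0.75, so δ = z_{0.025} + z_{0.25} = 1.960 + 0.674 = 2.634.
(The Φ(−δ − z_{α/2}) term is vanishingly small for δ > 0 and is dropped in the standard sample-size formula.)
δ = d·√(n/2) ⇒ n = 2(δ/d)² = 2 × (2.634 / 0.9182)² = 16.46.
Rounding up, n = 17 per group.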